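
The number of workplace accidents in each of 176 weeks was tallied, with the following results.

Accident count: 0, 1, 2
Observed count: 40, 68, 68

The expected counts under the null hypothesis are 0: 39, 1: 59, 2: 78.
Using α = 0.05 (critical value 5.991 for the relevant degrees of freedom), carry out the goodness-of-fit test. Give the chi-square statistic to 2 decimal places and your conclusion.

0: (40 − 39)²/39 = 1/39 = 0.026
1: (68 − 59)²/59 = 81/59 = 1.373
2: (68 − 78)²/78 = 100/78 = 1.282
Sum = 2.68
df = 2. Since 2.68 < 5.991, we do not reject H₀.

2.68; do not reject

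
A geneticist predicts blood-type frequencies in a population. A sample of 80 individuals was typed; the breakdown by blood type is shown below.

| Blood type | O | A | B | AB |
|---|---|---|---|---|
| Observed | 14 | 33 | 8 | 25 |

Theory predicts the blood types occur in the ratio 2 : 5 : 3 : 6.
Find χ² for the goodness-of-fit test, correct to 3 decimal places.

Ratio total = 16. Expected counts: 80×2/16 = 10, 80×5/16 = 25, 80×3/16 = 15, 80×6/16 = 30.
O: (14 − 10)²/10 = 16/10 = 1.6000
A: (33 − 25)²/25 = 64/25 = 2.5600
B: (8 − 15)²/15 = 49/15 = 3.2667
AB: (25 − 30)²/30 = 25/30 = 0.8333
Sum = 8.260

8.260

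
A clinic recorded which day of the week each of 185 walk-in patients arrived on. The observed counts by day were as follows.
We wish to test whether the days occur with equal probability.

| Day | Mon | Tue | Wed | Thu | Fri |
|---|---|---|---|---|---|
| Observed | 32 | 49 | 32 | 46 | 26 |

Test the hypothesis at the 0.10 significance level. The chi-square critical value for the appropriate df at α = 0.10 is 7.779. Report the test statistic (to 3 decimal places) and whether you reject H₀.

Expected count for each of the 5 categories: 185/5 = 37.
Mon: (32 − 37)²/37 = 25/37 = 0.6757
Tue: (49 − 37)²/37 = 144/37 = 3.8919
Wed: (32 − 37)²/37 = 25/37 = 0.6757
Thu: (46 − 37)²/37 = 81/37 = 2.1892
Fri: (26 − 37)²/37 = 121/37 = 3.2703
Sum = 10.703
df = 4. Since 10.703 > 7.779, we reject H₀.

10.703; reject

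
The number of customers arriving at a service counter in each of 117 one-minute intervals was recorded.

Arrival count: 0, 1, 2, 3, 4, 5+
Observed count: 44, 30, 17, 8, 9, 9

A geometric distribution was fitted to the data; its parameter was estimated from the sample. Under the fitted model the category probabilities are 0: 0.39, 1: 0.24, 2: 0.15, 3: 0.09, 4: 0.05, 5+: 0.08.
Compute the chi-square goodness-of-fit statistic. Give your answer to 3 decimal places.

Expected counts E_i = n·p_i: 117×0.39 = 45.63, 117×0.24 = 28.08, 117×0.15 = 17.55, 117×0.09 = 10.53, 117×0.05 = 5.85, 117×0.08 = 9.36.
0: (44 − 45.63)²/45.63 = 2.6569/45.63 = 0.0582
1: (30 − 28.08)²/28.08 = 3.6864/28.08 = 0.1313
2: (17 − 17.55)²/17.55 = 0.3025/17.55 = 0.0172
3: (8 − 10.53)²/10.53 = 6.4009/10.53 = 0.6079
4: (9 − 5.85)²/5.85 = 9.9225/5.85 = 1.6962
5+: (9 − 9.36)²/9.36 = 0.1296/9.36 = 0.0138
Sum = 2.525

2.525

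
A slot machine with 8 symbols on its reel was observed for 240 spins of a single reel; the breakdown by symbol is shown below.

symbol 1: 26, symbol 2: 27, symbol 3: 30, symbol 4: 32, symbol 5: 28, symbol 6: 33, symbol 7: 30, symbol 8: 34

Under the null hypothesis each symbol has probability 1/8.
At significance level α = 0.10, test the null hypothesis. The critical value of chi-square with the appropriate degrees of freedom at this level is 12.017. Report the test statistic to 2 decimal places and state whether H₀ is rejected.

Expected count for each of the 8 categories: 240/8 = 30.
χ² = (26−30)²/30 + (27−30)²/30 + (30−30)²/30 + (32−30)²/30 + (28−30)²/30 + (33−30)²/30 + (30−30)²/30 + (34−30)²/30
   = 0.533 + 0.300 + 0.000 + 0.133 + 0.133 + 0.300 + 0.000 + 0.533
Sum = 1.93
df = 7. Since 1.93 < 12.017, we do not reject H₀.

1.93; do not reject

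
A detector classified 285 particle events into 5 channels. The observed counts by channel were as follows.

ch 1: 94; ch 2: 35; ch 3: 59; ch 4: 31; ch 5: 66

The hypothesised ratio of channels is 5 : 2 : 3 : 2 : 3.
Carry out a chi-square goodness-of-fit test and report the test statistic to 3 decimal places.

Ratio total = 15. Expected counts: 285×5/15 = 95, 285×2/15 = 38, 285×3/15 = 57, 285×2/15 = 38, 285×3/15 = 57.
ch 1: (94 − 95)²/95 = 1/95 = 0.0105
ch 2: (35 − 38)²/38 = 9/38 = 0.2368
ch 3: (59 − 57)²/57 = 4/57 = 0.0702
ch 4: (31 − 38)²/38 = 49/38 = 1.2895
ch 5: (66 − 57)²/57 = 81/57 = 1.4211
Sum = 3.028

3.028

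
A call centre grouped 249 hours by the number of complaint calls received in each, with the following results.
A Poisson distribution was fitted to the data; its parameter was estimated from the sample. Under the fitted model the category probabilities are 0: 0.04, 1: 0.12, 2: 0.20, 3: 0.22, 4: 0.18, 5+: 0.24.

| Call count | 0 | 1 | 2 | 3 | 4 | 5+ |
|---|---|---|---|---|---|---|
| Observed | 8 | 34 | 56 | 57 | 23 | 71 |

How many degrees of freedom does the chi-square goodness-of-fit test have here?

4

There are k = 6 categories and 1 parameter estimated from the data, so df = 6 − 1 − 1 = 4.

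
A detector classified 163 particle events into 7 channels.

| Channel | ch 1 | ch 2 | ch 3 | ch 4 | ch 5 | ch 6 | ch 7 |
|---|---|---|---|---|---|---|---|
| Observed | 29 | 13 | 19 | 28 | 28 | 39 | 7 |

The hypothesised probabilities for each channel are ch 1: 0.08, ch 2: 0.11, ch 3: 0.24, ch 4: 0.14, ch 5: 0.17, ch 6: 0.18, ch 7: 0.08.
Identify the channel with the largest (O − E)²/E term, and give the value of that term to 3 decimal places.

Expected counts E_i = n·p_i: 163×0.08 = 13.04, 163×0.11 = 17.93, 163×0.24 = 39.12, 163×0.14 = 22.82, 163×0.17 = 27.71, 163×0.18 = 29.34, 163×0.08 = 13.04.
χ² = (29−13.04)²/13.04 + (13−17.93)²/17.93 + (19−39.12)²/39.12 + (28−22.82)²/22.82 + (28−27.71)²/27.71 + (39−29.34)²/29.34 + (7−13.04)²/13.04
   = 19.5339 + 1.3555 + 10.3480 + 1.1758 + 0.0030 + 3.1805 + 2.7977
The largest term is for ch 1: 19.534.

ch 1, 19.534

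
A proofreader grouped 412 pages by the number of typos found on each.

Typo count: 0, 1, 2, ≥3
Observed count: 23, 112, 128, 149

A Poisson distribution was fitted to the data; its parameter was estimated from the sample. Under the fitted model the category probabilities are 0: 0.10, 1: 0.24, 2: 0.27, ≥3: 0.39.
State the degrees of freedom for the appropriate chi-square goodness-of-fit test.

There are k = 4 categories and 1 parameter estimated from the data, so df = 4 − 1 − 1 = 2.

2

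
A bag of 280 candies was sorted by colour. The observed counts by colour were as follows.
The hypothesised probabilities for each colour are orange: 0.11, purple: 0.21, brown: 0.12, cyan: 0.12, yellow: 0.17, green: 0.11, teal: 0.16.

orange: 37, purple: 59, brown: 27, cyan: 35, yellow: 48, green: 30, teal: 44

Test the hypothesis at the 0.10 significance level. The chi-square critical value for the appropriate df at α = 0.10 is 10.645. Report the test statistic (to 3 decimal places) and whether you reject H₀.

Expected counts E_i = n·p_i: 280×0.11 = 30.8, 280×0.21 = 58.8, 280×0.12 = 33.6, 280×0.12 = 33.6, 280×0.17 = 47.6, 280×0.11 = 30.8, 280×0.16 = 44.8.
cat         O        E   (O−E)²/E
orange     37     30.8     1.2481
purple     59     58.8     0.0007
brown      27     33.6     1.2964
cyan       35     33.6     0.0583
yellow     48     47.6     0.0034
green      30     30.8     0.0208
teal       44     44.8     0.0143
Sum = 2.642
df = 6. Since 2.642 < 10.645, we do not reject H₀.

2.642; do not reject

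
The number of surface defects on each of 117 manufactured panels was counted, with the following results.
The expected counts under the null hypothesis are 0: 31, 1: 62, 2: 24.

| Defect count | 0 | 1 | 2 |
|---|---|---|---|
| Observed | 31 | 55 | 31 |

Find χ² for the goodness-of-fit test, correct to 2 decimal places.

2.83

0: (31 − 31)²/31 = 0/31 = 0.000
1: (55 − 62)²/62 = 49/62 = 0.790
2: (31 − 24)²/24 = 49/24 = 2.042
Sum = 2.83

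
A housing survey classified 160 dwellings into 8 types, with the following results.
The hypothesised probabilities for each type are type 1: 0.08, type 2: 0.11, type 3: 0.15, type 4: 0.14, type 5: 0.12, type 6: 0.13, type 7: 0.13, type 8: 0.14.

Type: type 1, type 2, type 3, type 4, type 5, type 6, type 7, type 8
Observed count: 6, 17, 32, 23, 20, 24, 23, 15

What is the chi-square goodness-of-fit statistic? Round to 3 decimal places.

Expected counts E_i = n·p_i: 160×0.08 = 12.8, 160×0.11 = 17.6, 160×0.15 = 24, 160×0.14 = 22.4, 160×0.12 = 19.2, 160×0.13 = 20.8, 160×0.13 = 20.8, 160×0.14 = 22.4.
χ² = (6−12.8)²/12.8 + (17−17.6)²/17.6 + (32−24)²/24 + (23−22.4)²/22.4 + (20−19.2)²/19.2 + (24−20.8)²/20.8 + (23−20.8)²/20.8 + (15−22.4)²/22.4
   = 3.6125 + 0.0205 + 2.6667 + 0.0161 + 0.0333 + 0.4923 + 0.2327 + 2.4446
Sum = 9.519

9.519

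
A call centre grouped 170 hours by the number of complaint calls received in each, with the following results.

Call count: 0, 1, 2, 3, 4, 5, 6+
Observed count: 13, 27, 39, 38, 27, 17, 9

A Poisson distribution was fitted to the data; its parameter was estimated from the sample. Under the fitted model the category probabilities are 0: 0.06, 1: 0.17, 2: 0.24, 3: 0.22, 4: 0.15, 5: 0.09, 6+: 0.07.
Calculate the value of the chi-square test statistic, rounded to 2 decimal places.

1.97

Expected counts E_i = n·p_i: 170×0.06 = 10.2, 170×0.17 = 28.9, 170×0.24 = 40.8, 170×0.22 = 37.4, 170×0.15 = 25.5, 170×0.09 = 15.3, 170×0.07 = 11.9.
cat         O        E   (O−E)²/E
0          13     10.2      0.769
1          27     28.9      0.125
2          39     40.8      0.079
3          38     37.4      0.010
4          27     25.5      0.088
5          17     15.3      0.189
6+          9     11.9      0.707
Sum = 1.97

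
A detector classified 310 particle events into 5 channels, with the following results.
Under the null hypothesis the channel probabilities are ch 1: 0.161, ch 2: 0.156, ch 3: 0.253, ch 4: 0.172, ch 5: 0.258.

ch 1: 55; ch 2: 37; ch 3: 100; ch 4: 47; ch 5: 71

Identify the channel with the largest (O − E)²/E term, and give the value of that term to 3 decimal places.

Expected counts E_i = n·p_i: 310×0.161 = 49.91, 310×0.156 = 48.36, 310×0.253 = 78.43, 310×0.172 = 53.32, 310×0.258 = 79.98.
χ² = (55−49.91)²/49.91 + (37−48.36)²/48.36 + (100−78.43)²/78.43 + (47−53.32)²/53.32 + (71−79.98)²/79.98
   = 0.5191 + 2.6685 + 5.9322 + 0.7491 + 1.0083
The largest term is for ch 3: 5.932.

ch 3, 5.932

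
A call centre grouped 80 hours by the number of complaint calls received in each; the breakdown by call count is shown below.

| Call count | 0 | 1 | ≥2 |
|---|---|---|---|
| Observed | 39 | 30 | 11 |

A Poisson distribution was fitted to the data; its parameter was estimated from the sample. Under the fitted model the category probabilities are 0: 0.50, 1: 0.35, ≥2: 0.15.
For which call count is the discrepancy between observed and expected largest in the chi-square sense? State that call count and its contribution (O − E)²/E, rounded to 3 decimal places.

Expected counts E_i = n·p_i: 80×0.50 = 40, 80×0.35 = 28, 80×0.15 = 12.
0: (39 − 40)²/40 = 1/40 = 0.0250
1: (30 − 28)²/28 = 4/28 = 0.1429
≥2: (11 − 12)²/12 = 1/12 = 0.0833
The largest term is for 1: 0.143.

1, 0.143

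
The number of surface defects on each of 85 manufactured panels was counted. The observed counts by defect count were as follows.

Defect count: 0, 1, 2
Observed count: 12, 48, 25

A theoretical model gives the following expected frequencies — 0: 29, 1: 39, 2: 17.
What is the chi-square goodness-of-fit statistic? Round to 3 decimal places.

15.807

cat         O        E   (O−E)²/E
0          12       29     9.9655
1          48       39     2.0769
2          25       17     3.7647
Sum = 15.807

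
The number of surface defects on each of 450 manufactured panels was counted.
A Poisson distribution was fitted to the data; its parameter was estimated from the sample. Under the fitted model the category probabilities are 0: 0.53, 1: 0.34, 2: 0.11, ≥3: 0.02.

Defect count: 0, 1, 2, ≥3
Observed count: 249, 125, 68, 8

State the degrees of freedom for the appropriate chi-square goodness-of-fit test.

2

There are k = 4 categories and 1 parameter estimated from the data, so df = 4 − 1 − 1 = 2.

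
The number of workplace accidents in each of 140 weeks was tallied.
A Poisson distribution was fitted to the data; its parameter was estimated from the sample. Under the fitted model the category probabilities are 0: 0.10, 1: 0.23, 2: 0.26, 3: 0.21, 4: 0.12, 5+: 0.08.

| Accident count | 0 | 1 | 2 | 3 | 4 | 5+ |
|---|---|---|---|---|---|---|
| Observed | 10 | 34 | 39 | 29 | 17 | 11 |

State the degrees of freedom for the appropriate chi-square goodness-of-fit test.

4

There are k = 6 categories and 1 parameter estimated from the data, so df = 6 − 1 − 1 = 4.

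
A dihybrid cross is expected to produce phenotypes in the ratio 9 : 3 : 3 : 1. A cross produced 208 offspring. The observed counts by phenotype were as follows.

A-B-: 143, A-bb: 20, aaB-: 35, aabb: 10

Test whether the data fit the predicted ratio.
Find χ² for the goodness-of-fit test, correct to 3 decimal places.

16.137

Ratio total = 16. Expected counts: 208×9/16 = 117, 208×3/16 = 39, 208×3/16 = 39, 208×1/16 = 13.
cat         O        E   (O−E)²/E
A-B-      143      117     5.7778
A-bb       20       39     9.2564
aaB-       35       39     0.4103
aabb       10       13     0.6923
Sum = 16.137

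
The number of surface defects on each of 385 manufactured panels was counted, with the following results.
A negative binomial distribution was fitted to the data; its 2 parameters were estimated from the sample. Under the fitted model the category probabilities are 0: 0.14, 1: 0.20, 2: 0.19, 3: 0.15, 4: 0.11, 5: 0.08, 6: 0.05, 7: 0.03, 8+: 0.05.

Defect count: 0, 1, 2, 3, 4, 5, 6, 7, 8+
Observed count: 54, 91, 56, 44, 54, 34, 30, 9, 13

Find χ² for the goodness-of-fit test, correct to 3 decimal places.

Expected counts E_i = n·p_i: 385×0.14 = 53.9, 385×0.20 = 77, 385×0.19 = 73.15, 385×0.15 = 57.75, 385×0.11 = 42.35, 385×0.08 = 30.8, 385×0.05 = 19.25, 385×0.03 = 11.55, 385×0.05 = 19.25.
cat         O        E   (O−E)²/E
0          54     53.9     0.0002
1          91       77     2.5455
2          56    73.15     4.0208
3          44    57.75     3.2738
4          54    42.35     3.2048
5          34     30.8     0.3325
6          30    19.25     6.0032
7           9    11.55     0.5630
8+         13    19.25     2.0292
Sum = 21.973

21.973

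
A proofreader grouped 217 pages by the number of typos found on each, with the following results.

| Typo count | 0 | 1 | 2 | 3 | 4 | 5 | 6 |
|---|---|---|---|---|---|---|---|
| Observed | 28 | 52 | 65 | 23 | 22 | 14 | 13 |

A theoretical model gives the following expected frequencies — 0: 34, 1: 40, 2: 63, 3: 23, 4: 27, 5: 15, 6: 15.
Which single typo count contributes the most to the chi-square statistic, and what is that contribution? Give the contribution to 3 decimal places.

0: (28 − 34)²/34 = 36/34 = 1.0588
1: (52 − 40)²/40 = 144/40 = 3.6000
2: (65 − 63)²/63 = 4/63 = 0.0635
3: (23 − 23)²/23 = 0/23 = 0.0000
4: (22 − 27)²/27 = 25/27 = 0.9259
5: (14 − 15)²/15 = 1/15 = 0.0667
6: (13 − 15)²/15 = 4/15 = 0.2667
The largest term is for 1: 3.600.

1, 3.600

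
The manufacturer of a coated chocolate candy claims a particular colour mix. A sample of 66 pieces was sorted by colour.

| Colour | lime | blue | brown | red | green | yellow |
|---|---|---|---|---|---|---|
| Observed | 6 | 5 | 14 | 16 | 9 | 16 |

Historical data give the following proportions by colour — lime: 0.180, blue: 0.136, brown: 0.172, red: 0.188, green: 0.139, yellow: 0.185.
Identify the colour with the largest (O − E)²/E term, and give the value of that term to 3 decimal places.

Expected counts E_i = n·p_i: 66×0.180 = 11.88, 66×0.136 = 8.976, 66×0.172 = 11.352, 66×0.188 = 12.408, 66×0.139 = 9.174, 66×0.185 = 12.21.
lime: (6 − 11.88)²/11.88 = 34.5744/11.88 = 2.9103
blue: (5 − 8.976)²/8.976 = 15.808576/8.976 = 1.7612
brown: (14 − 11.352)²/11.352 = 7.011904/11.352 = 0.6177
red: (16 − 12.408)²/12.408 = 12.902464/12.408 = 1.0399
green: (9 − 9.174)²/9.174 = 0.030276/9.174 = 0.0033
yellow: (16 − 12.21)²/12.21 = 14.3641/12.21 = 1.1764
The largest term is for lime: 2.910.

lime, 2.910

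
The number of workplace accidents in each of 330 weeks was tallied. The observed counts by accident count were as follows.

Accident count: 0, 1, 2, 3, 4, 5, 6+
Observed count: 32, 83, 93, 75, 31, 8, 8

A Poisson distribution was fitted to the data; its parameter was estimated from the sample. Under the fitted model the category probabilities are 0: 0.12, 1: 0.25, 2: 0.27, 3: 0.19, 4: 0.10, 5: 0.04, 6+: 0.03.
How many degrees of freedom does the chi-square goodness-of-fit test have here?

5

There are k = 7 categories and 1 parameter estimated from the data, so df = 7 − 1 − 1 = 5.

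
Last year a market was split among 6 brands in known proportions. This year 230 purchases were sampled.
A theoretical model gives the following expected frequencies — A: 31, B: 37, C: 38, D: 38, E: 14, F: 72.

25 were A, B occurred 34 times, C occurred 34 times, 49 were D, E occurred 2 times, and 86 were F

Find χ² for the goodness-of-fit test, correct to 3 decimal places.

18.018

cat         O        E   (O−E)²/E
A          25       31     1.1613
B          34       37     0.2432
C          34       38     0.4211
D          49       38     3.1842
E           2       14    10.2857
F          86       72     2.7222
Sum = 18.018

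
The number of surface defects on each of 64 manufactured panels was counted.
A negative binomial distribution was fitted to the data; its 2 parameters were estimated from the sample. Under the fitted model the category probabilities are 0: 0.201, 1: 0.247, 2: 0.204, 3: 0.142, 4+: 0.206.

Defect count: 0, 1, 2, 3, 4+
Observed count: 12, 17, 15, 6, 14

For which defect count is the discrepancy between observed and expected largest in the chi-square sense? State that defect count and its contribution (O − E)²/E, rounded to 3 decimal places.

Expected counts E_i = n·p_i: 64×0.201 = 12.864, 64×0.247 = 15.808, 64×0.204 = 13.056, 64×0.142 = 9.088, 64×0.206 = 13.184.
0: (12 − 12.864)²/12.864 = 0.746496/12.864 = 0.0580
1: (17 − 15.808)²/15.808 = 1.420864/15.808 = 0.0899
2: (15 − 13.056)²/13.056 = 3.779136/13.056 = 0.2895
3: (6 − 9.088)²/9.088 = 9.535744/9.088 = 1.0493
4+: (14 − 13.184)²/13.184 = 0.665856/13.184 = 0.0505
The largest term is for 3: 1.049.

3, 1.049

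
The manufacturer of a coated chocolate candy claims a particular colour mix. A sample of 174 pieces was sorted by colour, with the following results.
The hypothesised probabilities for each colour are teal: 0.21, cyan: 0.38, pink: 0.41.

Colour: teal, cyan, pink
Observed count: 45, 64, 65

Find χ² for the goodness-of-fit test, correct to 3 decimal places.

Expected counts E_i = n·p_i: 174×0.21 = 36.54, 174×0.38 = 66.12, 174×0.41 = 71.34.
cat         O        E   (O−E)²/E
teal       45    36.54     1.9587
cyan       64    66.12     0.0680
pink       65    71.34     0.5634
Sum = 2.590

2.590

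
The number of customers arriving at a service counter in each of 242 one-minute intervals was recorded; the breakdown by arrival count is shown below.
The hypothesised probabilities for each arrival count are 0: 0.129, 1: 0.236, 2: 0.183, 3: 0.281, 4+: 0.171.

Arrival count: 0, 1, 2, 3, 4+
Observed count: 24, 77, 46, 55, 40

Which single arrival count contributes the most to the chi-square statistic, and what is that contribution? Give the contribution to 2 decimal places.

Expected counts E_i = n·p_i: 242×0.129 = 31.218, 242×0.236 = 57.112, 242×0.183 = 44.286, 242×0.281 = 68.002, 242×0.171 = 41.382.
cat         O        E   (O−E)²/E
0          24   31.218      1.669
1          77   57.112      6.926
2          46   44.286      0.066
3          55   68.002      2.486
4+         40   41.382      0.046
The largest term is for 1: 6.93.

1, 6.93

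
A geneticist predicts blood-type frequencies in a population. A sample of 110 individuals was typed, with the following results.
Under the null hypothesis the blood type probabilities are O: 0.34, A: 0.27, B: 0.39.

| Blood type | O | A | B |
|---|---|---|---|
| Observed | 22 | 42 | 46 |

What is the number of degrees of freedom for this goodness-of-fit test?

There are k = 3 categories and no parameters were estimated from the data, so df = 3 − 1 = 2.

2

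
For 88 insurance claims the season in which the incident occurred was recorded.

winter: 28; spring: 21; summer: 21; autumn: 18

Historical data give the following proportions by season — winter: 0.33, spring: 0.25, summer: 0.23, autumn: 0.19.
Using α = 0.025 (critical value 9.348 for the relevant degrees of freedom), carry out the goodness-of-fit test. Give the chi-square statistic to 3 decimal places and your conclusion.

Expected counts E_i = n·p_i: 88×0.33 = 29.04, 88×0.25 = 22, 88×0.23 = 20.24, 88×0.19 = 16.72.
cat         O        E   (O−E)²/E
winter     28    29.04     0.0372
spring     21       22     0.0455
summer     21    20.24     0.0285
autumn     18    16.72     0.0980
Sum = 0.209
df = 3. Since 0.209 < 9.348, we do not reject H₀.

0.209; do not reject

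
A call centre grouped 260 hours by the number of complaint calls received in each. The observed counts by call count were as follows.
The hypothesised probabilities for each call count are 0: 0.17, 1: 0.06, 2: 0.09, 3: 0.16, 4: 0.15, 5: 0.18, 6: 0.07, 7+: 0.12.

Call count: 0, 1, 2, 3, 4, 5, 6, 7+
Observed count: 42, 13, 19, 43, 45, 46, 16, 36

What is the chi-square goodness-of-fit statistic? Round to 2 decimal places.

Expected counts E_i = n·p_i: 260×0.17 = 44.2, 260×0.06 = 15.6, 260×0.09 = 23.4, 260×0.16 = 41.6, 260×0.15 = 39, 260×0.18 = 46.8, 260×0.07 = 18.2, 260×0.12 = 31.2.
0: (42 − 44.2)²/44.2 = 4.84/44.2 = 0.110
1: (13 − 15.6)²/15.6 = 6.76/15.6 = 0.433
2: (19 − 23.4)²/23.4 = 19.36/23.4 = 0.827
3: (43 − 41.6)²/41.6 = 1.96/41.6 = 0.047
4: (45 − 39)²/39 = 36/39 = 0.923
5: (46 − 46.8)²/46.8 = 0.64/46.8 = 0.014
6: (16 − 18.2)²/18.2 = 4.84/18.2 = 0.266
7+: (36 − 31.2)²/31.2 = 23.04/31.2 = 0.738
Sum = 3.36

3.36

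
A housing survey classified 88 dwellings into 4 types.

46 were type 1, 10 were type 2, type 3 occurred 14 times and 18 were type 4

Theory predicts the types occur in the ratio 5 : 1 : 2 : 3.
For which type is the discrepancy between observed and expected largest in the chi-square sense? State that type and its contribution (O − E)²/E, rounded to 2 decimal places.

type 4, 1.50

Ratio total = 11. Expected counts: 88×5/11 = 40, 88×1/11 = 8, 88×2/11 = 16, 88×3/11 = 24.
χ² = (46−40)²/40 + (10−8)²/8 + (14−16)²/16 + (18−24)²/24
   = 0.900 + 0.500 + 0.250 + 1.500
The largest term is for type 4: 1.50.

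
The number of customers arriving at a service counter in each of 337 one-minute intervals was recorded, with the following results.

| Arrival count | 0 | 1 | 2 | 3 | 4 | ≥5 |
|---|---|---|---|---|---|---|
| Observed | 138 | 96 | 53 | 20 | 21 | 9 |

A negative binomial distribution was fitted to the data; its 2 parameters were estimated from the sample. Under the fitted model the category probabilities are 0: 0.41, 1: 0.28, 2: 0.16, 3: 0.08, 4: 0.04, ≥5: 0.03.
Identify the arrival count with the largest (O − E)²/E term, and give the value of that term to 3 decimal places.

Expected counts E_i = n·p_i: 337×0.41 = 138.17, 337×0.28 = 94.36, 337×0.16 = 53.92, 337×0.08 = 26.96, 337×0.04 = 13.48, 337×0.03 = 10.11.
0: (138 − 138.17)²/138.17 = 0.0289/138.17 = 0.0002
1: (96 − 94.36)²/94.36 = 2.6896/94.36 = 0.0285
2: (53 − 53.92)²/53.92 = 0.8464/53.92 = 0.0157
3: (20 − 26.96)²/26.96 = 48.4416/26.96 = 1.7968
4: (21 − 13.48)²/13.48 = 56.5504/13.48 = 4.1951
≥5: (9 − 10.11)²/10.11 = 1.2321/10.11 = 0.1219
The largest term is for 4: 4.195.

4, 4.195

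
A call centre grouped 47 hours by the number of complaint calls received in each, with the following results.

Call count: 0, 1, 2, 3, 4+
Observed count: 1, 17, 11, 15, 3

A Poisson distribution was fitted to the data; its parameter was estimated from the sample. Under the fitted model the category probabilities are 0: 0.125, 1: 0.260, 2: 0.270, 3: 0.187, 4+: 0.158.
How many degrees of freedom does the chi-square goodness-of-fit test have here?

There are k = 5 categories and 1 parameter estimated from the data, so df = 5 − 1 − 1 = 3.

3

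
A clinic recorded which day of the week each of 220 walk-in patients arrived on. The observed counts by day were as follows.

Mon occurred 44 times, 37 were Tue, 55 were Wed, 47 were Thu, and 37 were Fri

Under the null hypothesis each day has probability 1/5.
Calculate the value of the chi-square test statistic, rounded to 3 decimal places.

Under H₀ each category has probability 1/5, so each expected count is 220/5 = 44.
Mon: (44 − 44)²/44 = 0/44 = 0.0000
Tue: (37 − 44)²/44 = 49/44 = 1.1136
Wed: (55 − 44)²/44 = 121/44 = 2.7500
Thu: (47 − 44)²/44 = 9/44 = 0.2045
Fri: (37 − 44)²/44 = 49/44 = 1.1136
Sum = 5.182

5.182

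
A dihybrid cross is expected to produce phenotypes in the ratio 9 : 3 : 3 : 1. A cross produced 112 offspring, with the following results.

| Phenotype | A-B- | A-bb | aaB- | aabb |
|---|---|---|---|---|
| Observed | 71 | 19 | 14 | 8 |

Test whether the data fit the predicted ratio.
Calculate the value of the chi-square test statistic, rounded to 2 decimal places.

Ratio total = 16. Expected counts: 112×9/16 = 63, 112×3/16 = 21, 112×3/16 = 21, 112×1/16 = 7.
A-B-: (71 − 63)²/63 = 64/63 = 1.016
A-bb: (19 − 21)²/21 = 4/21 = 0.190
aaB-: (14 − 21)²/21 = 49/21 = 2.333
aabb: (8 − 7)²/7 = 1/7 = 0.143
Sum = 3.68

3.68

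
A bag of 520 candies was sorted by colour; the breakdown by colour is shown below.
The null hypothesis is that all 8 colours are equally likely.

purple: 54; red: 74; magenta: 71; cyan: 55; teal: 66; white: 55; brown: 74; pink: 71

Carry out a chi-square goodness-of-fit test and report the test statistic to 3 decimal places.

8.554

Expected count for each of the 8 categories: 520/8 = 65.
cat          O        E   (O−E)²/E
purple      54       65     1.8615
red         74       65     1.2462
magenta     71       65     0.5538
cyan        55       65     1.5385
teal        66       65     0.0154
white       55       65     1.5385
brown       74       65     1.2462
pink        71       65     0.5538
Sum = 8.554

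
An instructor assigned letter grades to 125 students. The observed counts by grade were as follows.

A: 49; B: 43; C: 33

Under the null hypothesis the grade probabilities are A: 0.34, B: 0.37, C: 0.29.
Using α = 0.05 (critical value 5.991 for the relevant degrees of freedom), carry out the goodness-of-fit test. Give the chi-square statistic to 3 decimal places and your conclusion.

Expected counts E_i = n·p_i: 125×0.34 = 42.5, 125×0.37 = 46.25, 125×0.29 = 36.25.
cat         O        E   (O−E)²/E
A          49     42.5     0.9941
B          43    46.25     0.2284
C          33    36.25     0.2914
Sum = 1.514
df = 2. Since 1.514 < 5.991, we do not reject H₀.

1.514; do not reject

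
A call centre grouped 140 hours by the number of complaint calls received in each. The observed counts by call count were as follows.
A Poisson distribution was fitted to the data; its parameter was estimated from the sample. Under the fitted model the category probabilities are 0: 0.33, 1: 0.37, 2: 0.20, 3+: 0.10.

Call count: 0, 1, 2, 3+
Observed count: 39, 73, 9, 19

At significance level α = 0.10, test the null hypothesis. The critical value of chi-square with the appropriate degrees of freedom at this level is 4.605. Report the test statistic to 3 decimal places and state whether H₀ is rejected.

Expected counts E_i = n·p_i: 140×0.33 = 46.2, 140×0.37 = 51.8, 140×0.20 = 28, 140×0.10 = 14.
cat         O        E   (O−E)²/E
0          39     46.2     1.1221
1          73     51.8     8.6764
2           9       28    12.8929
3+         19       14     1.7857
Sum = 24.477
df = 2. Since 24.477 > 4.605, we reject H₀.

24.477; reject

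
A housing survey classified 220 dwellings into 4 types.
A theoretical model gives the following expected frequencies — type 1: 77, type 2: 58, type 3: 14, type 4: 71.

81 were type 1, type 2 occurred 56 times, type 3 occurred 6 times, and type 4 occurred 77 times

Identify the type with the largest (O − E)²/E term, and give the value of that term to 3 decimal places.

type 3, 4.571

χ² = (81−77)²/77 + (56−58)²/58 + (6−14)²/14 + (77−71)²/71
   = 0.2078 + 0.0690 + 4.5714 + 0.5070
The largest term is for type 3: 4.571.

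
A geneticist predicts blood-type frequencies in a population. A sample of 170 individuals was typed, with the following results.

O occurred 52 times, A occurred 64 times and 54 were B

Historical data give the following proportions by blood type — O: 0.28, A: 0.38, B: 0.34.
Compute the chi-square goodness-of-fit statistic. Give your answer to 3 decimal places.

0.662

Expected counts E_i = n·p_i: 170×0.28 = 47.6, 170×0.38 = 64.6, 170×0.34 = 57.8.
cat         O        E   (O−E)²/E
O          52     47.6     0.4067
A          64     64.6     0.0056
B          54     57.8     0.2498
Sum = 0.662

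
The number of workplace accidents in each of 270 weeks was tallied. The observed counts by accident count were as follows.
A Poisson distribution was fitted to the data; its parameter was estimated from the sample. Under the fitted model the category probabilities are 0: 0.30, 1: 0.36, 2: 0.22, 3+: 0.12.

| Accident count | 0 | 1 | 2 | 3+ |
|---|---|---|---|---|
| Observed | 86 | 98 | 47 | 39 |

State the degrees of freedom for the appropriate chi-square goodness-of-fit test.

There are k = 4 categories and 1 parameter estimated from the data, so df = 4 − 1 − 1 = 2.

2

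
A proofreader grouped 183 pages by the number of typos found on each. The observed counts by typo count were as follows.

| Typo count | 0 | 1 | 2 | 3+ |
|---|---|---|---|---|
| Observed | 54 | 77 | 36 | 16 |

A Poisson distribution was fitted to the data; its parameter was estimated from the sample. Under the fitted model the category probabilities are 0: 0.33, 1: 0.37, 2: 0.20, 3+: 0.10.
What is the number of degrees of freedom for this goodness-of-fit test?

2

There are k = 4 categories and 1 parameter estimated from the data, so df = 4 − 1 − 1 = 2.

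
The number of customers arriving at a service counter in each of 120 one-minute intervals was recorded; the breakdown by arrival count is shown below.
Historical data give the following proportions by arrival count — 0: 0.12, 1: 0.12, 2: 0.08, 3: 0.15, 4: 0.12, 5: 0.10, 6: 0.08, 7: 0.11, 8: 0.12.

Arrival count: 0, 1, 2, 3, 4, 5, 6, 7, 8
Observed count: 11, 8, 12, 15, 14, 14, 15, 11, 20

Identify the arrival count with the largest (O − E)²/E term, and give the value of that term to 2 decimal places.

Expected counts E_i = n·p_i: 120×0.12 = 14.4, 120×0.12 = 14.4, 120×0.08 = 9.6, 120×0.15 = 18, 120×0.12 = 14.4, 120×0.10 = 12, 120×0.08 = 9.6, 120×0.11 = 13.2, 120×0.12 = 14.4.
0: (11 − 14.4)²/14.4 = 11.56/14.4 = 0.803
1: (8 − 14.4)²/14.4 = 40.96/14.4 = 2.844
2: (12 − 9.6)²/9.6 = 5.76/9.6 = 0.600
3: (15 − 18)²/18 = 9/18 = 0.500
4: (14 − 14.4)²/14.4 = 0.16/14.4 = 0.011
5: (14 − 12)²/12 = 4/12 = 0.333
6: (15 − 9.6)²/9.6 = 29.16/9.6 = 3.038
7: (11 − 13.2)²/13.2 = 4.84/13.2 = 0.367
8: (20 − 14.4)²/14.4 = 31.36/14.4 = 2.178
The largest term is for 6: 3.04.

6, 3.04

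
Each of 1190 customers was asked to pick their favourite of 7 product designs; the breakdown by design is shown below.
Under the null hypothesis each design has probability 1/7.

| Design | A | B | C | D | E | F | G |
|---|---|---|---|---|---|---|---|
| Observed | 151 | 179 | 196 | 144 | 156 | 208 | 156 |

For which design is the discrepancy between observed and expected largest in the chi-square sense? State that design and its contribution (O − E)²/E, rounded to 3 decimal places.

F, 8.494

Expected count for each of the 7 categories: 1190/7 = 170.
cat         O        E   (O−E)²/E
A         151      170     2.1235
B         179      170     0.4765
C         196      170     3.9765
D         144      170     3.9765
E         156      170     1.1529
F         208      170     8.4941
G         156      170     1.1529
The largest term is for F: 8.494.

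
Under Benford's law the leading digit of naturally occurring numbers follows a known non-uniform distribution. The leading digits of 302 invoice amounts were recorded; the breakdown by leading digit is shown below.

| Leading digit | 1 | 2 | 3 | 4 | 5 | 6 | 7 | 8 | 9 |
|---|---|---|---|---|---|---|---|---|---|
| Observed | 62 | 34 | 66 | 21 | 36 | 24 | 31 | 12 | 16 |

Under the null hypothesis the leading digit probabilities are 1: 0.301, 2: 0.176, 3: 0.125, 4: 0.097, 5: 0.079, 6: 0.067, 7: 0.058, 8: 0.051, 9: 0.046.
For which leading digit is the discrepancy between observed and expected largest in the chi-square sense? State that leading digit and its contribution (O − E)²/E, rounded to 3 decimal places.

3, 21.141

Expected counts E_i = n·p_i: 302×0.301 = 90.902, 302×0.176 = 53.152, 302×0.125 = 37.75, 302×0.097 = 29.294, 302×0.079 = 23.858, 302×0.067 = 20.234, 302×0.058 = 17.516, 302×0.051 = 15.402, 302×0.046 = 13.892.
1: (62 − 90.902)²/90.902 = 835.325604/90.902 = 9.1893
2: (34 − 53.152)²/53.152 = 366.799104/53.152 = 6.9009
3: (66 − 37.75)²/37.75 = 798.0625/37.75 = 21.1407
4: (21 − 29.294)²/29.294 = 68.790436/29.294 = 2.3483
5: (36 − 23.858)²/23.858 = 147.428164/23.858 = 6.1794
6: (24 − 20.234)²/20.234 = 14.182756/20.234 = 0.7009
7: (31 − 17.516)²/17.516 = 181.818256/17.516 = 10.3801
8: (12 − 15.402)²/15.402 = 11.573604/15.402 = 0.7514
9: (16 − 13.892)²/13.892 = 4.443664/13.892 = 0.3199
The largest term is for 3: 21.141.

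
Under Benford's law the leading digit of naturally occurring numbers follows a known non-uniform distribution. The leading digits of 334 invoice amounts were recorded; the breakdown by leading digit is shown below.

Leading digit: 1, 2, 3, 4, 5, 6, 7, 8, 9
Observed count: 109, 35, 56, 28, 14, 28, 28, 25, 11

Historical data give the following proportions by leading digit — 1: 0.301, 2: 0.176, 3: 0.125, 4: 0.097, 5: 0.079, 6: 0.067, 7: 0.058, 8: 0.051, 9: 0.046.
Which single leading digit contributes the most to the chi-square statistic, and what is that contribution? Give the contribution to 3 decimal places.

2, 9.623

Expected counts E_i = n·p_i: 334×0.301 = 100.534, 334×0.176 = 58.784, 334×0.125 = 41.75, 334×0.097 = 32.398, 334×0.079 = 26.386, 334×0.067 = 22.378, 334×0.058 = 19.372, 334×0.051 = 17.034, 334×0.046 = 15.364.
χ² = (109−100.534)²/100.534 + (35−58.784)²/58.784 + (56−41.75)²/41.75 + (28−32.398)²/32.398 + (14−26.386)²/26.386 + (28−22.378)²/22.378 + (28−19.372)²/19.372 + (25−17.034)²/17.034 + (11−15.364)²/15.364
   = 0.7129 + 9.6230 + 4.8638 + 0.5970 + 5.8142 + 1.4124 + 3.8428 + 3.7253 + 1.2396
The largest term is for 2: 9.623.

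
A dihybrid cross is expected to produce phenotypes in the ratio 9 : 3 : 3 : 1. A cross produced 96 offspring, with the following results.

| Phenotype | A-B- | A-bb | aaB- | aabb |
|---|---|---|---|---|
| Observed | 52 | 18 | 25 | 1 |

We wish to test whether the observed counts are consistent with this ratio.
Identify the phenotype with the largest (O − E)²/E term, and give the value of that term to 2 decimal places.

Ratio total = 16. Expected counts: 96×9/16 = 54, 96×3/16 = 18, 96×3/16 = 18, 96×1/16 = 6.
A-B-: (52 − 54)²/54 = 4/54 = 0.074
A-bb: (18 − 18)²/18 = 0/18 = 0.000
aaB-: (25 − 18)²/18 = 49/18 = 2.722
aabb: (1 − 6)²/6 = 25/6 = 4.167
The largest term is for aabb: 4.17.

aabb, 4.17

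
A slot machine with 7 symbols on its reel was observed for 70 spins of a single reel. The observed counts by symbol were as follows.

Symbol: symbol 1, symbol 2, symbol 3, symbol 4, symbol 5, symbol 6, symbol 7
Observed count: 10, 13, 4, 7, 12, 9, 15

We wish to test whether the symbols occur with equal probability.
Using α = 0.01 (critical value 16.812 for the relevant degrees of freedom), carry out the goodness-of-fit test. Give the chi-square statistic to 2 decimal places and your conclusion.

Expected count for each of the 7 categories: 70/7 = 10.
cat           O        E   (O−E)²/E
symbol 1     10       10      0.000
symbol 2     13       10      0.900
symbol 3      4       10      3.600
symbol 4      7       10      0.900
symbol 5     12       10      0.400
symbol 6      9       10      0.100
symbol 7     15       10      2.500
Sum = 8.40
df = 6. Since 8.40 < 16.812, we do not reject H₀.

8.40; do not reject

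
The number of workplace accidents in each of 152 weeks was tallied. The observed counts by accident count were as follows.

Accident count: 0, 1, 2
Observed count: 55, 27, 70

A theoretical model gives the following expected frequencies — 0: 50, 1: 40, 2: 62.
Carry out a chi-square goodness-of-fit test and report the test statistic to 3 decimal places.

5.757

0: (55 − 50)²/50 = 25/50 = 0.5000
1: (27 − 40)²/40 = 169/40 = 4.2250
2: (70 − 62)²/62 = 64/62 = 1.0323
Sum = 5.757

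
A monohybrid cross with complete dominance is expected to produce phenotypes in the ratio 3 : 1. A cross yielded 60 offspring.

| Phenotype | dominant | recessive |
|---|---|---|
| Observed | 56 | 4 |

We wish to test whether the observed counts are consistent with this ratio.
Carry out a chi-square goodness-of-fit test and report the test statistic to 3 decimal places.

10.756

Ratio total = 4. Expected counts: 60×3/4 = 45, 60×1/4 = 15.
χ² = (56−45)²/45 + (4−15)²/15
   = 2.6889 + 8.0667
Sum = 10.756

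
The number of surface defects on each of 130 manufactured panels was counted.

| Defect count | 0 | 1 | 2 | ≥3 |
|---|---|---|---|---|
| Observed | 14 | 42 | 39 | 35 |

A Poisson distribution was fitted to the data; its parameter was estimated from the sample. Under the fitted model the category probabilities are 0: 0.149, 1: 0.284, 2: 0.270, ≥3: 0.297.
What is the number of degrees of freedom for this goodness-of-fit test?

2

There are k = 4 categories and 1 parameter estimated from the data, so df = 4 − 1 − 1 = 2.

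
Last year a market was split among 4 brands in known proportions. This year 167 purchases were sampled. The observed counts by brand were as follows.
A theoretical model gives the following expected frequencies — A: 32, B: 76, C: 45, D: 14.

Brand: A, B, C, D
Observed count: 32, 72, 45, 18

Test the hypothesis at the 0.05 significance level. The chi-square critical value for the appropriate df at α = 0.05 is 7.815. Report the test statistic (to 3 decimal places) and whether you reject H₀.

1.353; do not reject

χ² = (32−32)²/32 + (72−76)²/76 + (45−45)²/45 + (18−14)²/14
   = 0.0000 + 0.2105 + 0.0000 + 1.1429
Sum = 1.353
df = 3. Since 1.353 < 7.815, we do not reject H₀.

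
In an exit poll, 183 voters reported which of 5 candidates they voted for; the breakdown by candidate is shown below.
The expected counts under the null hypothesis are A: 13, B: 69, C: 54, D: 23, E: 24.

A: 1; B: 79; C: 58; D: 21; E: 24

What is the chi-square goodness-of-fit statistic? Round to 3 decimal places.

A: (1 − 13)²/13 = 144/13 = 11.0769
B: (79 − 69)²/69 = 100/69 = 1.4493
C: (58 − 54)²/54 = 16/54 = 0.2963
D: (21 − 23)²/23 = 4/23 = 0.1739
E: (24 − 24)²/24 = 0/24 = 0.0000
Sum = 12.996

12.996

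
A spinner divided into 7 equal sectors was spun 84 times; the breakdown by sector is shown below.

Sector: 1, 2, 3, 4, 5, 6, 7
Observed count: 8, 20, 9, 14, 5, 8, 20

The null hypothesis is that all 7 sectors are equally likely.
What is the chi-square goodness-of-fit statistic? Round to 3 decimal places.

Under H₀ each category has probability 1/7, so each expected count is 84/7 = 12.
1: (8 − 12)²/12 = 16/12 = 1.3333
2: (20 − 12)²/12 = 64/12 = 5.3333
3: (9 − 12)²/12 = 9/12 = 0.7500
4: (14 − 12)²/12 = 4/12 = 0.3333
5: (5 − 12)²/12 = 49/12 = 4.0833
6: (8 − 12)²/12 = 16/12 = 1.3333
7: (20 − 12)²/12 = 64/12 = 5.3333
Sum = 18.500

18.500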